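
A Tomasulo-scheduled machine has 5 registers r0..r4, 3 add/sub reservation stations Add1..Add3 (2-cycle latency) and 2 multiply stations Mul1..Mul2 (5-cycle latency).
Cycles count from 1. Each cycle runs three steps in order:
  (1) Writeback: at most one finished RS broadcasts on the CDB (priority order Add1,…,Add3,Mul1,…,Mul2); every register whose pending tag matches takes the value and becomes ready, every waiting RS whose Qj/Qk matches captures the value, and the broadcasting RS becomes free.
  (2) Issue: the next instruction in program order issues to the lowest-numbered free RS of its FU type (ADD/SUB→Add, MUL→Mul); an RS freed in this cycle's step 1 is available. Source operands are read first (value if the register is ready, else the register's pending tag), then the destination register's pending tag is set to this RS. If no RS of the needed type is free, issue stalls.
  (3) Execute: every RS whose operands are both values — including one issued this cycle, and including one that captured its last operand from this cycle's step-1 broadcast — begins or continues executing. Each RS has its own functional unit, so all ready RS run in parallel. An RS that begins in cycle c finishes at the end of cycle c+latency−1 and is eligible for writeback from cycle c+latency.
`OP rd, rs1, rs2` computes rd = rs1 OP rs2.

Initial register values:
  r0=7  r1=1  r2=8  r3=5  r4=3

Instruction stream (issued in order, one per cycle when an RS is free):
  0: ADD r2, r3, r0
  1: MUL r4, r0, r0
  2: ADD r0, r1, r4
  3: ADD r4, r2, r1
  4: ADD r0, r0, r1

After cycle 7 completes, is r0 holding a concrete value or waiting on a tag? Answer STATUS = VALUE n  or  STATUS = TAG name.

STATUS = TAG Add3

c1: issue ADD r2<-Add1 | r0:7,r1:1,r2:Add1,r3:5,r4:3
c2: issue MUL r4<-Mul1 | r0:7,r1:1,r2:Add1,r3:5,r4:Mul1
c3: CDB Add1=12; issue ADD r0<-Add1 | r0:Add1,r1:1,r2:12,r3:5,r4:Mul1
c4: issue ADD r4<-Add2 | r0:Add1,r1:1,r2:12,r3:5,r4:Add2
c5: issue ADD r0<-Add3 | r0:Add3,r1:1,r2:12,r3:5,r4:Add2
c6: CDB Add2=13 | r0:Add3,r1:1,r2:12,r3:5,r4:13
c7: CDB Mul1=49 | r0:Add3,r1:1,r2:12,r3:5,r4:13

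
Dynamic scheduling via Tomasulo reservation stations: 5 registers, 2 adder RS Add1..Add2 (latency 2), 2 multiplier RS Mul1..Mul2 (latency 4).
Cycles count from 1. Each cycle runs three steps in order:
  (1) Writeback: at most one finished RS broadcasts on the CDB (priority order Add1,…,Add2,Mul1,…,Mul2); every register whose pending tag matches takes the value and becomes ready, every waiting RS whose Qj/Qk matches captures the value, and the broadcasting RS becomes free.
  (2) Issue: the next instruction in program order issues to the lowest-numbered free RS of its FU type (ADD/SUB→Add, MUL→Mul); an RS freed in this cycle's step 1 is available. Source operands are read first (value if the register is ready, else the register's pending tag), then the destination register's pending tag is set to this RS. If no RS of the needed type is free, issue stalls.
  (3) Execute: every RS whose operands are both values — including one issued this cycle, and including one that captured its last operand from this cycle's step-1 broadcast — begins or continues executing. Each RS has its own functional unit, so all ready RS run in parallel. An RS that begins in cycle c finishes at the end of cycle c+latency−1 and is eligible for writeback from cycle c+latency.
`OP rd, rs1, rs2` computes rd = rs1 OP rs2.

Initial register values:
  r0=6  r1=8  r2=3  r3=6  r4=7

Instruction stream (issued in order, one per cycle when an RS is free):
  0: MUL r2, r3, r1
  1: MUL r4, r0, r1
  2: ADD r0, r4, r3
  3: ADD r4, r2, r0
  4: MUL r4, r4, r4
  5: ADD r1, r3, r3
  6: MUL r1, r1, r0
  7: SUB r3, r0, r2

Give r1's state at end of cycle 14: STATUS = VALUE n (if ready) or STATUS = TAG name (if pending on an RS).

STATUS = VALUE 648

  c1: issue MUL r2<-Mul1  regs: r0:6,r1:8,r2:Mul1,r3:6,r4:7
  c2: issue MUL r4<-Mul2  regs: r0:6,r1:8,r2:Mul1,r3:6,r4:Mul2
  c3: issue ADD r0<-Add1  regs: r0:Add1,r1:8,r2:Mul1,r3:6,r4:Mul2
  c4: issue ADD r4<-Add2  regs: r0:Add1,r1:8,r2:Mul1,r3:6,r4:Add2
  c5: CDB Mul1=48; issue MUL r4<-Mul1  regs: r0:Add1,r1:8,r2:48,r3:6,r4:Mul1
  c6: CDB Mul2=48; stall  regs: r0:Add1,r1:8,r2:48,r3:6,r4:Mul1
  c7: stall  regs: r0:Add1,r1:8,r2:48,r3:6,r4:Mul1
  c8: CDB Add1=54; issue ADD r1<-Add1  regs: r0:54,r1:Add1,r2:48,r3:6,r4:Mul1
  c9: issue MUL r1<-Mul2  regs: r0:54,r1:Mul2,r2:48,r3:6,r4:Mul1
  c10: CDB Add1=12; issue SUB r3<-Add1  regs: r0:54,r1:Mul2,r2:48,r3:Add1,r4:Mul1
  c11: CDB Add2=102  regs: r0:54,r1:Mul2,r2:48,r3:Add1,r4:Mul1
  c12: CDB Add1=6  regs: r0:54,r1:Mul2,r2:48,r3:6,r4:Mul1
  c13: -  regs: r0:54,r1:Mul2,r2:48,r3:6,r4:Mul1
  c14: CDB Mul2=648  regs: r0:54,r1:648,r2:48,r3:6,r4:Mul1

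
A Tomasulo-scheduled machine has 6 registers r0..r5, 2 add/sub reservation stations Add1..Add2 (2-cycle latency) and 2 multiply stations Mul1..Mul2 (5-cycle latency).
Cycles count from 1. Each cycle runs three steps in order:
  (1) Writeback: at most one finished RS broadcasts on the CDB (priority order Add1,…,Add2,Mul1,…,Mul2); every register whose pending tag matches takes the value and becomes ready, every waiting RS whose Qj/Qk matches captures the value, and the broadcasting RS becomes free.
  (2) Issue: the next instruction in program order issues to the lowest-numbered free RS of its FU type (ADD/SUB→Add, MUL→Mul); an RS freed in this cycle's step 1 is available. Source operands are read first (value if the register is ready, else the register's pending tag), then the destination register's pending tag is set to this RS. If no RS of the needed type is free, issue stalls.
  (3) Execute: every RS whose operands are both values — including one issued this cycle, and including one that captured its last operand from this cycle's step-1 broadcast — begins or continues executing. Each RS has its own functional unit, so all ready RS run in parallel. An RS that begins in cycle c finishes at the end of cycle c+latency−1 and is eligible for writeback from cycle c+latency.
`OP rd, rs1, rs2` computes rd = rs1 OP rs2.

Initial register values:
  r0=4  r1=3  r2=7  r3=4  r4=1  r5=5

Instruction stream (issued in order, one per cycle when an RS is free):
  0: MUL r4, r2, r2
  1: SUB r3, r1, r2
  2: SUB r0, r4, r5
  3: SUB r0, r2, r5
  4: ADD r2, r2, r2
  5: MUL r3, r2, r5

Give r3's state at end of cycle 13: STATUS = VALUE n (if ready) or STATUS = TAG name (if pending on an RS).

STATUS = VALUE 70

cycle 1: issue MUL r4<-Mul1 // r0:4,r1:3,r2:7,r3:4,r4:Mul1,r5:5
cycle 2: issue SUB r3<-Add1 // r0:4,r1:3,r2:7,r3:Add1,r4:Mul1,r5:5
cycle 3: issue SUB r0<-Add2 // r0:Add2,r1:3,r2:7,r3:Add1,r4:Mul1,r5:5
cycle 4: CDB Add1=-4; issue SUB r0<-Add1 // r0:Add1,r1:3,r2:7,r3:-4,r4:Mul1,r5:5
cycle 5: stall // r0:Add1,r1:3,r2:7,r3:-4,r4:Mul1,r5:5
cycle 6: CDB Add1=2; issue ADD r2<-Add1 // r0:2,r1:3,r2:Add1,r3:-4,r4:Mul1,r5:5
cycle 7: CDB Mul1=49; issue MUL r3<-Mul1 // r0:2,r1:3,r2:Add1,r3:Mul1,r4:49,r5:5
cycle 8: CDB Add1=14 // r0:2,r1:3,r2:14,r3:Mul1,r4:49,r5:5
cycle 9: CDB Add2=44 // r0:2,r1:3,r2:14,r3:Mul1,r4:49,r5:5
cycle 10: - // r0:2,r1:3,r2:14,r3:Mul1,r4:49,r5:5
cycle 11: - // r0:2,r1:3,r2:14,r3:Mul1,r4:49,r5:5
cycle 12: - // r0:2,r1:3,r2:14,r3:Mul1,r4:49,r5:5
cycle 13: CDB Mul1=70 // r0:2,r1:3,r2:14,r3:70,r4:49,r5:5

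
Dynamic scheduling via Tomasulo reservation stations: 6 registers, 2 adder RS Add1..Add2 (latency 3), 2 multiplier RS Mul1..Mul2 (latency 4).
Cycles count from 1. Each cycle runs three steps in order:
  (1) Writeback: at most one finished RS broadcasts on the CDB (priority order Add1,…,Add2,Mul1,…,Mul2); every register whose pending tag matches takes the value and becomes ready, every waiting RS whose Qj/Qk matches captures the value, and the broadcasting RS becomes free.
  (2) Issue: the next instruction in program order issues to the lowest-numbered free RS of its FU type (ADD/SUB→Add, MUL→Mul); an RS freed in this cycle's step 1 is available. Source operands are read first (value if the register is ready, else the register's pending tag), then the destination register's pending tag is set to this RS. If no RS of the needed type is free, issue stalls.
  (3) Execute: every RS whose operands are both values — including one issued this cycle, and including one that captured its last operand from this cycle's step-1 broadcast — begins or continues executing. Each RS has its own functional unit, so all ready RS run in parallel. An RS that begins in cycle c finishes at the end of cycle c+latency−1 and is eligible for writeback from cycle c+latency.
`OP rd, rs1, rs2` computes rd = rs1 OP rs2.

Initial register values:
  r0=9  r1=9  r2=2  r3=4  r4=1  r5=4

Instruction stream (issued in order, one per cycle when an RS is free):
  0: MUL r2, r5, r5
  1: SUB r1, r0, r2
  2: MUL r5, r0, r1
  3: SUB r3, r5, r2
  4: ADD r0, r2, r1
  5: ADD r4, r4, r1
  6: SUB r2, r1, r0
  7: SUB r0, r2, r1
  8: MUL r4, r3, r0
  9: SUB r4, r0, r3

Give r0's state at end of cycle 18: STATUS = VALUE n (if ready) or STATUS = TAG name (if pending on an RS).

cycle 1: issue MUL r2<-Mul1 // r0:9,r1:9,r2:Mul1,r3:4,r4:1,r5:4
cycle 2: issue SUB r1<-Add1 // r0:9,r1:Add1,r2:Mul1,r3:4,r4:1,r5:4
cycle 3: issue MUL r5<-Mul2 // r0:9,r1:Add1,r2:Mul1,r3:4,r4:1,r5:Mul2
cycle 4: issue SUB r3<-Add2 // r0:9,r1:Add1,r2:Mul1,r3:Add2,r4:1,r5:Mul2
cycle 5: CDB Mul1=16; stall // r0:9,r1:Add1,r2:16,r3:Add2,r4:1,r5:Mul2
cycle 6: stall // r0:9,r1:Add1,r2:16,r3:Add2,r4:1,r5:Mul2
cycle 7: stall // r0:9,r1:Add1,r2:16,r3:Add2,r4:1,r5:Mul2
cycle 8: CDB Add1=-7; issue ADD r0<-Add1 // r0:Add1,r1:-7,r2:16,r3:Add2,r4:1,r5:Mul2
cycle 9: stall // r0:Add1,r1:-7,r2:16,r3:Add2,r4:1,r5:Mul2
cycle 10: stall // r0:Add1,r1:-7,r2:16,r3:Add2,r4:1,r5:Mul2
cycle 11: CDB Add1=9; issue ADD r4<-Add1 // r0:9,r1:-7,r2:16,r3:Add2,r4:Add1,r5:Mul2
cycle 12: CDB Mul2=-63; stall // r0:9,r1:-7,r2:16,r3:Add2,r4:Add1,r5:-63
cycle 13: stall // r0:9,r1:-7,r2:16,r3:Add2,r4:Add1,r5:-63
cycle 14: CDB Add1=-6; issue SUB r2<-Add1 // r0:9,r1:-7,r2:Add1,r3:Add2,r4:-6,r5:-63
cycle 15: CDB Add2=-79; issue SUB r0<-Add2 // r0:Add2,r1:-7,r2:Add1,r3:-79,r4:-6,r5:-63
cycle 16: issue MUL r4<-Mul1 // r0:Add2,r1:-7,r2:Add1,r3:-79,r4:Mul1,r5:-63
cycle 17: CDB Add1=-16; issue SUB r4<-Add1 // r0:Add2,r1:-7,r2:-16,r3:-79,r4:Add1,r5:-63
cycle 18: - // r0:Add2,r1:-7,r2:-16,r3:-79,r4:Add1,r5:-63

STATUS = TAG Add2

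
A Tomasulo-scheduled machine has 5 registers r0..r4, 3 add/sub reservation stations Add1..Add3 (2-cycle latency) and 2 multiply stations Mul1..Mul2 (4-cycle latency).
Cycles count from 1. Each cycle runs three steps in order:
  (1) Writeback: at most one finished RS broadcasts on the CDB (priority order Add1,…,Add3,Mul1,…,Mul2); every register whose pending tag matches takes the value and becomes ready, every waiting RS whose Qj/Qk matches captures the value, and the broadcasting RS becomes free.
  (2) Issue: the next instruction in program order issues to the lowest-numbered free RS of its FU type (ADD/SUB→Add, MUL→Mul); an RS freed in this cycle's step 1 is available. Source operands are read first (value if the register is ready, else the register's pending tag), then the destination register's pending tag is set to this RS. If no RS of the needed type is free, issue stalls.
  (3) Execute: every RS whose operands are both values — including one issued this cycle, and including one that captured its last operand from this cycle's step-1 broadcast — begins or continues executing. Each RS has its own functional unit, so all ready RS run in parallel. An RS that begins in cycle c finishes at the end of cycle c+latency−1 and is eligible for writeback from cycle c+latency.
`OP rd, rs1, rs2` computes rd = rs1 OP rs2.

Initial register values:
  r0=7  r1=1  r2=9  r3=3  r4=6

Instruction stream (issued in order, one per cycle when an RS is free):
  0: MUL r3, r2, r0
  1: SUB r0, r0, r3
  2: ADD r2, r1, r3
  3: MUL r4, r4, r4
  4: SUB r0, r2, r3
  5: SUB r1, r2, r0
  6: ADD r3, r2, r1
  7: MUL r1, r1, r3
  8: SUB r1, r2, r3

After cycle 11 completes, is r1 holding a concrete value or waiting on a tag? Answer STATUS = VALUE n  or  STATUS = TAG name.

c1: issue MUL r3<-Mul1 | r0:7,r1:1,r2:9,r3:Mul1,r4:6
c2: issue SUB r0<-Add1 | r0:Add1,r1:1,r2:9,r3:Mul1,r4:6
c3: issue ADD r2<-Add2 | r0:Add1,r1:1,r2:Add2,r3:Mul1,r4:6
c4: issue MUL r4<-Mul2 | r0:Add1,r1:1,r2:Add2,r3:Mul1,r4:Mul2
c5: CDB Mul1=63; issue SUB r0<-Add3 | r0:Add3,r1:1,r2:Add2,r3:63,r4:Mul2
c6: stall | r0:Add3,r1:1,r2:Add2,r3:63,r4:Mul2
c7: CDB Add1=-56; issue SUB r1<-Add1 | r0:Add3,r1:Add1,r2:Add2,r3:63,r4:Mul2
c8: CDB Add2=64; issue ADD r3<-Add2 | r0:Add3,r1:Add1,r2:64,r3:Add2,r4:Mul2
c9: CDB Mul2=36; issue MUL r1<-Mul1 | r0:Add3,r1:Mul1,r2:64,r3:Add2,r4:36
c10: CDB Add3=1; issue SUB r1<-Add3 | r0:1,r1:Add3,r2:64,r3:Add2,r4:36
c11: - | r0:1,r1:Add3,r2:64,r3:Add2,r4:36

STATUS = TAG Add3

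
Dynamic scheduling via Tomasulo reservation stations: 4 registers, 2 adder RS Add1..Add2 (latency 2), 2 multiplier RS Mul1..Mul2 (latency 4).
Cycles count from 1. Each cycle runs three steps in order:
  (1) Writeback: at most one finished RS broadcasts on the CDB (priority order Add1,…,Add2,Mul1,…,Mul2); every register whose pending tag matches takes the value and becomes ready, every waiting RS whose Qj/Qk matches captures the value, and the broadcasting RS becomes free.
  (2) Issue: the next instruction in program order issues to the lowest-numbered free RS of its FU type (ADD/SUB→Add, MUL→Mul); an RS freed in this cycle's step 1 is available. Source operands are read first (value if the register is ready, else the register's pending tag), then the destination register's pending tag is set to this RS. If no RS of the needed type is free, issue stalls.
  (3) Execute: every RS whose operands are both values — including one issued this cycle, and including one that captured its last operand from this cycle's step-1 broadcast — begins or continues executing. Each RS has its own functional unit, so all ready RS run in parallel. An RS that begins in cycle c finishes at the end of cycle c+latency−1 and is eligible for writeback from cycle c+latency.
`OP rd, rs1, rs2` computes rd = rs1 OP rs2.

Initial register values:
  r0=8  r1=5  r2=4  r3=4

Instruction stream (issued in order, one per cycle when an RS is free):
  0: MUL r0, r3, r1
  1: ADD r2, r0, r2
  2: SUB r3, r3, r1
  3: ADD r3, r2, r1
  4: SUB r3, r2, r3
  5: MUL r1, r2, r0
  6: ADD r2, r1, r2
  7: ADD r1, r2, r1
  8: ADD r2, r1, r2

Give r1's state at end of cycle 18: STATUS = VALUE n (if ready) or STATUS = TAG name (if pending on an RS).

STATUS = VALUE 984

c1: issue MUL r0<-Mul1 | r0:Mul1,r1:5,r2:4,r3:4
c2: issue ADD r2<-Add1 | r0:Mul1,r1:5,r2:Add1,r3:4
c3: issue SUB r3<-Add2 | r0:Mul1,r1:5,r2:Add1,r3:Add2
c4: stall | r0:Mul1,r1:5,r2:Add1,r3:Add2
c5: CDB Add2=-1; issue ADD r3<-Add2 | r0:Mul1,r1:5,r2:Add1,r3:Add2
c6: CDB Mul1=20; stall | r0:20,r1:5,r2:Add1,r3:Add2
c7: stall | r0:20,r1:5,r2:Add1,r3:Add2
c8: CDB Add1=24; issue SUB r3<-Add1 | r0:20,r1:5,r2:24,r3:Add1
c9: issue MUL r1<-Mul1 | r0:20,r1:Mul1,r2:24,r3:Add1
c10: CDB Add2=29; issue ADD r2<-Add2 | r0:20,r1:Mul1,r2:Add2,r3:Add1
c11: stall | r0:20,r1:Mul1,r2:Add2,r3:Add1
c12: CDB Add1=-5; issue ADD r1<-Add1 | r0:20,r1:Add1,r2:Add2,r3:-5
c13: CDB Mul1=480; stall | r0:20,r1:Add1,r2:Add2,r3:-5
c14: stall | r0:20,r1:Add1,r2:Add2,r3:-5
c15: CDB Add2=504; issue ADD r2<-Add2 | r0:20,r1:Add1,r2:Add2,r3:-5
c16: - | r0:20,r1:Add1,r2:Add2,r3:-5
c17: CDB Add1=984 | r0:20,r1:984,r2:Add2,r3:-5
c18: - | r0:20,r1:984,r2:Add2,r3:-5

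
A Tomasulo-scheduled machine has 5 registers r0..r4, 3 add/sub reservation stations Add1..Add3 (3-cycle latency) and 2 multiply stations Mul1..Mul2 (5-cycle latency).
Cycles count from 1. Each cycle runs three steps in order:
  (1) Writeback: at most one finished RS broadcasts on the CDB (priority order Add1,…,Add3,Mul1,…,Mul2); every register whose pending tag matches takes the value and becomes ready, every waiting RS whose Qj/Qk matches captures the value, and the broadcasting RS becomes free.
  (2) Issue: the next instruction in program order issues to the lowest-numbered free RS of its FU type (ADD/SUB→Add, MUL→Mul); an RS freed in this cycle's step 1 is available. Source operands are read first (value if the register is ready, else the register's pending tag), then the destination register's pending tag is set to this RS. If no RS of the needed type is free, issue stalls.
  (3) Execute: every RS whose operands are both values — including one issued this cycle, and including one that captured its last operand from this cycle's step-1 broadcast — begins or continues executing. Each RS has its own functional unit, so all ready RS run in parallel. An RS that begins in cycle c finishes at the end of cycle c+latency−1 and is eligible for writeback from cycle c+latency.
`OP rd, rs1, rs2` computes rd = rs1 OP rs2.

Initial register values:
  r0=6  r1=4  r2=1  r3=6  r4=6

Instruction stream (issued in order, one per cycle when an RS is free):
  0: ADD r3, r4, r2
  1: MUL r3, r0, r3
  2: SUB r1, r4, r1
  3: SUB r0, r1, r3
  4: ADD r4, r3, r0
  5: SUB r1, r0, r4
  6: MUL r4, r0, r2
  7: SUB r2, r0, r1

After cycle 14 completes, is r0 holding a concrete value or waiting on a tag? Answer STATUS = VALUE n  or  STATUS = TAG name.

STATUS = VALUE -40

  c1: issue ADD r3<-Add1  regs: r0:6,r1:4,r2:1,r3:Add1,r4:6
  c2: issue MUL r3<-Mul1  regs: r0:6,r1:4,r2:1,r3:Mul1,r4:6
  c3: issue SUB r1<-Add2  regs: r0:6,r1:Add2,r2:1,r3:Mul1,r4:6
  c4: CDB Add1=7; issue SUB r0<-Add1  regs: r0:Add1,r1:Add2,r2:1,r3:Mul1,r4:6
  c5: issue ADD r4<-Add3  regs: r0:Add1,r1:Add2,r2:1,r3:Mul1,r4:Add3
  c6: CDB Add2=2; issue SUB r1<-Add2  regs: r0:Add1,r1:Add2,r2:1,r3:Mul1,r4:Add3
  c7: issue MUL r4<-Mul2  regs: r0:Add1,r1:Add2,r2:1,r3:Mul1,r4:Mul2
  c8: stall  regs: r0:Add1,r1:Add2,r2:1,r3:Mul1,r4:Mul2
  c9: CDB Mul1=42; stall  regs: r0:Add1,r1:Add2,r2:1,r3:42,r4:Mul2
  c10: stall  regs: r0:Add1,r1:Add2,r2:1,r3:42,r4:Mul2
  c11: stall  regs: r0:Add1,r1:Add2,r2:1,r3:42,r4:Mul2
  c12: CDB Add1=-40; issue SUB r2<-Add1  regs: r0:-40,r1:Add2,r2:Add1,r3:42,r4:Mul2
  c13: -  regs: r0:-40,r1:Add2,r2:Add1,r3:42,r4:Mul2
  c14: -  regs: r0:-40,r1:Add2,r2:Add1,r3:42,r4:Mul2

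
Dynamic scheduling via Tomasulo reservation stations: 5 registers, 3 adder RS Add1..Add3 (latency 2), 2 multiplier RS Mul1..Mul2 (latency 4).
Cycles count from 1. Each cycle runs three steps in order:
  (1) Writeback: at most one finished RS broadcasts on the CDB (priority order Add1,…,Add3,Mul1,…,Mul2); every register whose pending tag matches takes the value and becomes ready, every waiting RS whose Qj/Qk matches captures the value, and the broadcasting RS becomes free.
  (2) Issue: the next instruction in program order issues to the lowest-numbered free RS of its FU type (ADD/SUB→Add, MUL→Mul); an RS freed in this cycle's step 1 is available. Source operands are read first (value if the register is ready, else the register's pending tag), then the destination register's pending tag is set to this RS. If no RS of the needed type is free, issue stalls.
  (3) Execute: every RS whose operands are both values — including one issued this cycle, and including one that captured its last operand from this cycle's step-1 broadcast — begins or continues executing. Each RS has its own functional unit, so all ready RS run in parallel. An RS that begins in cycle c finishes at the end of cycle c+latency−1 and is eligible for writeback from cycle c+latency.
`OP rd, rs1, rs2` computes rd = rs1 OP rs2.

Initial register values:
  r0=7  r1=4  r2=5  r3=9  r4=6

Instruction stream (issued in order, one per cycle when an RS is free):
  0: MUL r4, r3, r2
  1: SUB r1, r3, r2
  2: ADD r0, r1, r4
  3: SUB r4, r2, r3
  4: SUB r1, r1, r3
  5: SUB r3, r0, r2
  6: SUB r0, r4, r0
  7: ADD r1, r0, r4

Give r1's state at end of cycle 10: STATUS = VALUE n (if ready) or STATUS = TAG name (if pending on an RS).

cycle 1: issue MUL r4<-Mul1 // r0:7,r1:4,r2:5,r3:9,r4:Mul1
cycle 2: issue SUB r1<-Add1 // r0:7,r1:Add1,r2:5,r3:9,r4:Mul1
cycle 3: issue ADD r0<-Add2 // r0:Add2,r1:Add1,r2:5,r3:9,r4:Mul1
cycle 4: CDB Add1=4; issue SUB r4<-Add1 // r0:Add2,r1:4,r2:5,r3:9,r4:Add1
cycle 5: CDB Mul1=45; issue SUB r1<-Add3 // r0:Add2,r1:Add3,r2:5,r3:9,r4:Add1
cycle 6: CDB Add1=-4; issue SUB r3<-Add1 // r0:Add2,r1:Add3,r2:5,r3:Add1,r4:-4
cycle 7: CDB Add2=49; issue SUB r0<-Add2 // r0:Add2,r1:Add3,r2:5,r3:Add1,r4:-4
cycle 8: CDB Add3=-5; issue ADD r1<-Add3 // r0:Add2,r1:Add3,r2:5,r3:Add1,r4:-4
cycle 9: CDB Add1=44 // r0:Add2,r1:Add3,r2:5,r3:44,r4:-4
cycle 10: CDB Add2=-53 // r0:-53,r1:Add3,r2:5,r3:44,r4:-4

STATUS = TAG Add3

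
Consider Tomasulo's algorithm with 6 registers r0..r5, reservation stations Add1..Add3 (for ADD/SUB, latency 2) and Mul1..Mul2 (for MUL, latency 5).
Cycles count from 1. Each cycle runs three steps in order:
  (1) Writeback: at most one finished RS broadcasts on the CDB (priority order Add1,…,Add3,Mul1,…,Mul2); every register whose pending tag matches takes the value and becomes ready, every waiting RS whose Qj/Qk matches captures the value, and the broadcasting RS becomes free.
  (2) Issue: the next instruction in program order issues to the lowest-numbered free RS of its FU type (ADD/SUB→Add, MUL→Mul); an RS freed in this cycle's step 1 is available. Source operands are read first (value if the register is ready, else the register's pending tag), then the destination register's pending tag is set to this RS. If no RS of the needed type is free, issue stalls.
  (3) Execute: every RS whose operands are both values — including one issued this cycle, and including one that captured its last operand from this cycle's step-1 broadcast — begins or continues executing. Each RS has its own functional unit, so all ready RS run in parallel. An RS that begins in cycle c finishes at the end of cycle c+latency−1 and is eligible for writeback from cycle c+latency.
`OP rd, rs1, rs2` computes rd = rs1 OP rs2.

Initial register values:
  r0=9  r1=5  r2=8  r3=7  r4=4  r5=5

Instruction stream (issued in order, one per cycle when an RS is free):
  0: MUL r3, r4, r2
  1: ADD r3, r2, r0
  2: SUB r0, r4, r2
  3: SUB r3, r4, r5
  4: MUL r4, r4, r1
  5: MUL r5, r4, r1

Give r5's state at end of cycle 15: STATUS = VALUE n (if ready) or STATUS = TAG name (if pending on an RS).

c1: issue MUL r3<-Mul1 | r0:9,r1:5,r2:8,r3:Mul1,r4:4,r5:5
c2: issue ADD r3<-Add1 | r0:9,r1:5,r2:8,r3:Add1,r4:4,r5:5
c3: issue SUB r0<-Add2 | r0:Add2,r1:5,r2:8,r3:Add1,r4:4,r5:5
c4: CDB Add1=17; issue SUB r3<-Add1 | r0:Add2,r1:5,r2:8,r3:Add1,r4:4,r5:5
c5: CDB Add2=-4; issue MUL r4<-Mul2 | r0:-4,r1:5,r2:8,r3:Add1,r4:Mul2,r5:5
c6: CDB Add1=-1; stall | r0:-4,r1:5,r2:8,r3:-1,r4:Mul2,r5:5
c7: CDB Mul1=32; issue MUL r5<-Mul1 | r0:-4,r1:5,r2:8,r3:-1,r4:Mul2,r5:Mul1
c8: - | r0:-4,r1:5,r2:8,r3:-1,r4:Mul2,r5:Mul1
c9: - | r0:-4,r1:5,r2:8,r3:-1,r4:Mul2,r5:Mul1
c10: CDB Mul2=20 | r0:-4,r1:5,r2:8,r3:-1,r4:20,r5:Mul1
c11: - | r0:-4,r1:5,r2:8,r3:-1,r4:20,r5:Mul1
c12: - | r0:-4,r1:5,r2:8,r3:-1,r4:20,r5:Mul1
c13: - | r0:-4,r1:5,r2:8,r3:-1,r4:20,r5:Mul1
c14: - | r0:-4,r1:5,r2:8,r3:-1,r4:20,r5:Mul1
c15: CDB Mul1=100 | r0:-4,r1:5,r2:8,r3:-1,r4:20,r5:100

STATUS = VALUE 100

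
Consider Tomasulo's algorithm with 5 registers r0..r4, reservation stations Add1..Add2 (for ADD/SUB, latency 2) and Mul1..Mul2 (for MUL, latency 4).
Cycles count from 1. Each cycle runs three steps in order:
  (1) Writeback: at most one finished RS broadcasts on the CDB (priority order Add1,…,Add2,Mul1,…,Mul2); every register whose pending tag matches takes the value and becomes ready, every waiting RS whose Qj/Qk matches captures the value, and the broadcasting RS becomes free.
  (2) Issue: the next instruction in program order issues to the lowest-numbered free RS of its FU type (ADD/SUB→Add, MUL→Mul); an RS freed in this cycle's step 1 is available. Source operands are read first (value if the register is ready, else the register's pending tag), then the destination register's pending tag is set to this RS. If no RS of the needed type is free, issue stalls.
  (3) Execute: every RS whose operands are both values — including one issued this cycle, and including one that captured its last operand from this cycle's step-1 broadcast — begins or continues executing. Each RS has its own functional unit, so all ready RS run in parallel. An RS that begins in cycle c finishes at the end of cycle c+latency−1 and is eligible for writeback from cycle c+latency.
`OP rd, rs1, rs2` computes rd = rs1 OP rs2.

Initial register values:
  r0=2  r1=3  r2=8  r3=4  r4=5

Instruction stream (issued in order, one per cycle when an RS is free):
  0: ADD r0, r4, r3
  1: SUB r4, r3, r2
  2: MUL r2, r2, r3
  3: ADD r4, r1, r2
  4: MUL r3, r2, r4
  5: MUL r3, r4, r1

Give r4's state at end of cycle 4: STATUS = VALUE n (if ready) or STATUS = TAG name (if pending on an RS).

STATUS = TAG Add1

c1: issue ADD r0<-Add1 | r0:Add1,r1:3,r2:8,r3:4,r4:5
c2: issue SUB r4<-Add2 | r0:Add1,r1:3,r2:8,r3:4,r4:Add2
c3: CDB Add1=9; issue MUL r2<-Mul1 | r0:9,r1:3,r2:Mul1,r3:4,r4:Add2
c4: CDB Add2=-4; issue ADD r4<-Add1 | r0:9,r1:3,r2:Mul1,r3:4,r4:Add1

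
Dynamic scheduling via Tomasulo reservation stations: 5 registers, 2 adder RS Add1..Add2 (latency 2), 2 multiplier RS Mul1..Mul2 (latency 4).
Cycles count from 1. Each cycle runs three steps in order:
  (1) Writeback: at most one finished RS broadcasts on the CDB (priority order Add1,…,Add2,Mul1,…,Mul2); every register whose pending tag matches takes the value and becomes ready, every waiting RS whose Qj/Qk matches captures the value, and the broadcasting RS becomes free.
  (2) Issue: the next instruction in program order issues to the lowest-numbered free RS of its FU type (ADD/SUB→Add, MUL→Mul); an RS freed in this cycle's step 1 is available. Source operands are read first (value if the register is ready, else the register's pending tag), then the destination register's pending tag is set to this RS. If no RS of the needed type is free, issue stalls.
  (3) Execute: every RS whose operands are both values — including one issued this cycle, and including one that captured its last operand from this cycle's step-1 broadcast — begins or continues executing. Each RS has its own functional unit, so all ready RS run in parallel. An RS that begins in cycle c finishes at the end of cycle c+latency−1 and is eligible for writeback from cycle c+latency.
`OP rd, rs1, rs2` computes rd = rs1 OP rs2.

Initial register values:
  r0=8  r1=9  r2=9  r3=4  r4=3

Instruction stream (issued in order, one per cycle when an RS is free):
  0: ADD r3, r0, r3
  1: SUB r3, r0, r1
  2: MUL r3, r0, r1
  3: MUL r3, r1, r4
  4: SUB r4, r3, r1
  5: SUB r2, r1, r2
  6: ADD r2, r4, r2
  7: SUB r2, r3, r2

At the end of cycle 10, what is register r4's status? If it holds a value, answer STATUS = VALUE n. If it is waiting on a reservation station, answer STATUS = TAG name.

STATUS = TAG Add1

cycle 1: issue ADD r3<-Add1 // r0:8,r1:9,r2:9,r3:Add1,r4:3
cycle 2: issue SUB r3<-Add2 // r0:8,r1:9,r2:9,r3:Add2,r4:3
cycle 3: CDB Add1=12; issue MUL r3<-Mul1 // r0:8,r1:9,r2:9,r3:Mul1,r4:3
cycle 4: CDB Add2=-1; issue MUL r3<-Mul2 // r0:8,r1:9,r2:9,r3:Mul2,r4:3
cycle 5: issue SUB r4<-Add1 // r0:8,r1:9,r2:9,r3:Mul2,r4:Add1
cycle 6: issue SUB r2<-Add2 // r0:8,r1:9,r2:Add2,r3:Mul2,r4:Add1
cycle 7: CDB Mul1=72; stall // r0:8,r1:9,r2:Add2,r3:Mul2,r4:Add1
cycle 8: CDB Add2=0; issue ADD r2<-Add2 // r0:8,r1:9,r2:Add2,r3:Mul2,r4:Add1
cycle 9: CDB Mul2=27; stall // r0:8,r1:9,r2:Add2,r3:27,r4:Add1
cycle 10: stall // r0:8,r1:9,r2:Add2,r3:27,r4:Add1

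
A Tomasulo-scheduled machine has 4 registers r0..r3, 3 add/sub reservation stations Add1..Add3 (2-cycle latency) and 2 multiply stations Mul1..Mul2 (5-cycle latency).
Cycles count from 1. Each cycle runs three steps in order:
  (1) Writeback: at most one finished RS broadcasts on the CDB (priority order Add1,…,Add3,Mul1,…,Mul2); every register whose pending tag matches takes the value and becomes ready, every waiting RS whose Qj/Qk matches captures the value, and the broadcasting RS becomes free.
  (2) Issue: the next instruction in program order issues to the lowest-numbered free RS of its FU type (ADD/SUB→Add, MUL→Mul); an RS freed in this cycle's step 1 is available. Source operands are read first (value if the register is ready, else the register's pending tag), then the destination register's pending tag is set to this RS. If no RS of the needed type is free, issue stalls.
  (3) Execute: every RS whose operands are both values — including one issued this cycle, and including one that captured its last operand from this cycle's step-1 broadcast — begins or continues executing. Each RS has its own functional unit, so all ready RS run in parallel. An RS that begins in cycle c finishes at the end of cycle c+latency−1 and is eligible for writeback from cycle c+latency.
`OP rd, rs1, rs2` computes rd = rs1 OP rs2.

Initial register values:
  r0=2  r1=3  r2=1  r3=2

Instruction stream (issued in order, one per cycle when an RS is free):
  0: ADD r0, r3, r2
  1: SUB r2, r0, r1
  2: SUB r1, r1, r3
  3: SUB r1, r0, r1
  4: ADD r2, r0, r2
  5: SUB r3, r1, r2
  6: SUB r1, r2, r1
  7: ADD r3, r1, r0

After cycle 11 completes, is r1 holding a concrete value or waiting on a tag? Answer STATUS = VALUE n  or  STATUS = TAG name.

  c1: issue ADD r0<-Add1  regs: r0:Add1,r1:3,r2:1,r3:2
  c2: issue SUB r2<-Add2  regs: r0:Add1,r1:3,r2:Add2,r3:2
  c3: CDB Add1=3; issue SUB r1<-Add1  regs: r0:3,r1:Add1,r2:Add2,r3:2
  c4: issue SUB r1<-Add3  regs: r0:3,r1:Add3,r2:Add2,r3:2
  c5: CDB Add1=1; issue ADD r2<-Add1  regs: r0:3,r1:Add3,r2:Add1,r3:2
  c6: CDB Add2=0; issue SUB r3<-Add2  regs: r0:3,r1:Add3,r2:Add1,r3:Add2
  c7: CDB Add3=2; issue SUB r1<-Add3  regs: r0:3,r1:Add3,r2:Add1,r3:Add2
  c8: CDB Add1=3; issue ADD r3<-Add1  regs: r0:3,r1:Add3,r2:3,r3:Add1
  c9: -  regs: r0:3,r1:Add3,r2:3,r3:Add1
  c10: CDB Add2=-1  regs: r0:3,r1:Add3,r2:3,r3:Add1
  c11: CDB Add3=1  regs: r0:3,r1:1,r2:3,r3:Add1

STATUS = VALUE 1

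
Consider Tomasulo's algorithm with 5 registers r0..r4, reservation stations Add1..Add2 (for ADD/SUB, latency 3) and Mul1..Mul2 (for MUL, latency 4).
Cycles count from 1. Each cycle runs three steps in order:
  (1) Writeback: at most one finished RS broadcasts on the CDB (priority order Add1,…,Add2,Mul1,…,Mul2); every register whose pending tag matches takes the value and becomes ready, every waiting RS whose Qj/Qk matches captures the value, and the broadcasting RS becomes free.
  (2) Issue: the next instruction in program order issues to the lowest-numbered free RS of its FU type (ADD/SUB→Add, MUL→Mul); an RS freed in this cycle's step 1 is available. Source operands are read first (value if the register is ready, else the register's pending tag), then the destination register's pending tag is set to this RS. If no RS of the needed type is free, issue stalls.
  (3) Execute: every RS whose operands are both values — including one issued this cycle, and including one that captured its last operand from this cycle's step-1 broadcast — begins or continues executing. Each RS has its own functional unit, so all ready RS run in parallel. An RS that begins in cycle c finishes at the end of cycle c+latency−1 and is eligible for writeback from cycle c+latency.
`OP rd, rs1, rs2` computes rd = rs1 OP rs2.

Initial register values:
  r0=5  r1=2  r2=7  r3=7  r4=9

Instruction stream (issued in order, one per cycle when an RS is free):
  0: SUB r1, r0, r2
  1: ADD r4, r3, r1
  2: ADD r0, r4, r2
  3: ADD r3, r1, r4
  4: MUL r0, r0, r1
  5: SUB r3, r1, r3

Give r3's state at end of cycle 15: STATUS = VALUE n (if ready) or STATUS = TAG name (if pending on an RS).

  c1: issue SUB r1<-Add1  regs: r0:5,r1:Add1,r2:7,r3:7,r4:9
  c2: issue ADD r4<-Add2  regs: r0:5,r1:Add1,r2:7,r3:7,r4:Add2
  c3: stall  regs: r0:5,r1:Add1,r2:7,r3:7,r4:Add2
  c4: CDB Add1=-2; issue ADD r0<-Add1  regs: r0:Add1,r1:-2,r2:7,r3:7,r4:Add2
  c5: stall  regs: r0:Add1,r1:-2,r2:7,r3:7,r4:Add2
  c6: stall  regs: r0:Add1,r1:-2,r2:7,r3:7,r4:Add2
  c7: CDB Add2=5; issue ADD r3<-Add2  regs: r0:Add1,r1:-2,r2:7,r3:Add2,r4:5
  c8: issue MUL r0<-Mul1  regs: r0:Mul1,r1:-2,r2:7,r3:Add2,r4:5
  c9: stall  regs: r0:Mul1,r1:-2,r2:7,r3:Add2,r4:5
  c10: CDB Add1=12; issue SUB r3<-Add1  regs: r0:Mul1,r1:-2,r2:7,r3:Add1,r4:5
  c11: CDB Add2=3  regs: r0:Mul1,r1:-2,r2:7,r3:Add1,r4:5
  c12: -  regs: r0:Mul1,r1:-2,r2:7,r3:Add1,r4:5
  c13: -  regs: r0:Mul1,r1:-2,r2:7,r3:Add1,r4:5
  c14: CDB Add1=-5  regs: r0:Mul1,r1:-2,r2:7,r3:-5,r4:5
  c15: CDB Mul1=-24  regs: r0:-24,r1:-2,r2:7,r3:-5,r4:5

STATUS = VALUE -5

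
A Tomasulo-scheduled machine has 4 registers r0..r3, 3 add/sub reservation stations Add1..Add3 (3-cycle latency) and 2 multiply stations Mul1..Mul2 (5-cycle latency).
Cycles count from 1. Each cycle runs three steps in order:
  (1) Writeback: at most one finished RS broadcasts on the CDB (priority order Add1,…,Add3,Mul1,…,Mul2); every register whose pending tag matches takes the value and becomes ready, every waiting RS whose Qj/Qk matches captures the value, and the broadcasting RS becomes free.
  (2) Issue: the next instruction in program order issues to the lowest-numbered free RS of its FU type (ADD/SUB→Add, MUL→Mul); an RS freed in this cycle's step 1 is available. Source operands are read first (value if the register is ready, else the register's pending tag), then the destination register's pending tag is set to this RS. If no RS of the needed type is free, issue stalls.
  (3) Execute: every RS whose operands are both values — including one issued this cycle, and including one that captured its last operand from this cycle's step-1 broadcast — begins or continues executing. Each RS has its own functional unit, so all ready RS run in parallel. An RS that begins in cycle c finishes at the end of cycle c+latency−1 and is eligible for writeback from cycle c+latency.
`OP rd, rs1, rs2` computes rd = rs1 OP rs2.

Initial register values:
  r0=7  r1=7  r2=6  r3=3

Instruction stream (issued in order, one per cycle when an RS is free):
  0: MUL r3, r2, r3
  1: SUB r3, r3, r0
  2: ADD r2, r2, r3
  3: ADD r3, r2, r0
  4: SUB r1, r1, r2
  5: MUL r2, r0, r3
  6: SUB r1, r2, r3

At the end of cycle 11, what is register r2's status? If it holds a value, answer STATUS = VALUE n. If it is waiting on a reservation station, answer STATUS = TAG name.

c1: issue MUL r3<-Mul1 | r0:7,r1:7,r2:6,r3:Mul1
c2: issue SUB r3<-Add1 | r0:7,r1:7,r2:6,r3:Add1
c3: issue ADD r2<-Add2 | r0:7,r1:7,r2:Add2,r3:Add1
c4: issue ADD r3<-Add3 | r0:7,r1:7,r2:Add2,r3:Add3
c5: stall | r0:7,r1:7,r2:Add2,r3:Add3
c6: CDB Mul1=18; stall | r0:7,r1:7,r2:Add2,r3:Add3
c7: stall | r0:7,r1:7,r2:Add2,r3:Add3
c8: stall | r0:7,r1:7,r2:Add2,r3:Add3
c9: CDB Add1=11; issue SUB r1<-Add1 | r0:7,r1:Add1,r2:Add2,r3:Add3
c10: issue MUL r2<-Mul1 | r0:7,r1:Add1,r2:Mul1,r3:Add3
c11: stall | r0:7,r1:Add1,r2:Mul1,r3:Add3

STATUS = TAG Mul1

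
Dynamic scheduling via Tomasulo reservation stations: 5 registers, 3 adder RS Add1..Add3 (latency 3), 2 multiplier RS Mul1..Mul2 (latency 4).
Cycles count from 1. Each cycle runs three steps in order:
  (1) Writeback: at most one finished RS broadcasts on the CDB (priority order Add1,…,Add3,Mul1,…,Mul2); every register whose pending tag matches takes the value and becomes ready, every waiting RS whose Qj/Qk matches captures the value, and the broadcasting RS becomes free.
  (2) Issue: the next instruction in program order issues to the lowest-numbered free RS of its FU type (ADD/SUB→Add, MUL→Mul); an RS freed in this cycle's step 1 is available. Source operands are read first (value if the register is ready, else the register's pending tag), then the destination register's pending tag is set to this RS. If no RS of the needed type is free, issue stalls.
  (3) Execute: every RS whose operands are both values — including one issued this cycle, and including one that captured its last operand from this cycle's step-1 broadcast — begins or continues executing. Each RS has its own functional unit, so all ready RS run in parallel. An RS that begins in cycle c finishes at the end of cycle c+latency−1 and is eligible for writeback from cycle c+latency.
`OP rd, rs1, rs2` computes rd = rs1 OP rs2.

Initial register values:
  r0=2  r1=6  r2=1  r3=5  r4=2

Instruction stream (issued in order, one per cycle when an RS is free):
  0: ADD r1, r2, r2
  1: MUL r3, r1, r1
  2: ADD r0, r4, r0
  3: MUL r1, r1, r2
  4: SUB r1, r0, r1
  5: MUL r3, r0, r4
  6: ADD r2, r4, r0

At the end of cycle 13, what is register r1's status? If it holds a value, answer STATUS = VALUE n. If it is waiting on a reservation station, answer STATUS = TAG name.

STATUS = VALUE 2

  c1: issue ADD r1<-Add1  regs: r0:2,r1:Add1,r2:1,r3:5,r4:2
  c2: issue MUL r3<-Mul1  regs: r0:2,r1:Add1,r2:1,r3:Mul1,r4:2
  c3: issue ADD r0<-Add2  regs: r0:Add2,r1:Add1,r2:1,r3:Mul1,r4:2
  c4: CDB Add1=2; issue MUL r1<-Mul2  regs: r0:Add2,r1:Mul2,r2:1,r3:Mul1,r4:2
  c5: issue SUB r1<-Add1  regs: r0:Add2,r1:Add1,r2:1,r3:Mul1,r4:2
  c6: CDB Add2=4; stall  regs: r0:4,r1:Add1,r2:1,r3:Mul1,r4:2
  c7: stall  regs: r0:4,r1:Add1,r2:1,r3:Mul1,r4:2
  c8: CDB Mul1=4; issue MUL r3<-Mul1  regs: r0:4,r1:Add1,r2:1,r3:Mul1,r4:2
  c9: CDB Mul2=2; issue ADD r2<-Add2  regs: r0:4,r1:Add1,r2:Add2,r3:Mul1,r4:2
  c10: -  regs: r0:4,r1:Add1,r2:Add2,r3:Mul1,r4:2
  c11: -  regs: r0:4,r1:Add1,r2:Add2,r3:Mul1,r4:2
  c12: CDB Add1=2  regs: r0:4,r1:2,r2:Add2,r3:Mul1,r4:2
  c13: CDB Add2=6  regs: r0:4,r1:2,r2:6,r3:Mul1,r4:2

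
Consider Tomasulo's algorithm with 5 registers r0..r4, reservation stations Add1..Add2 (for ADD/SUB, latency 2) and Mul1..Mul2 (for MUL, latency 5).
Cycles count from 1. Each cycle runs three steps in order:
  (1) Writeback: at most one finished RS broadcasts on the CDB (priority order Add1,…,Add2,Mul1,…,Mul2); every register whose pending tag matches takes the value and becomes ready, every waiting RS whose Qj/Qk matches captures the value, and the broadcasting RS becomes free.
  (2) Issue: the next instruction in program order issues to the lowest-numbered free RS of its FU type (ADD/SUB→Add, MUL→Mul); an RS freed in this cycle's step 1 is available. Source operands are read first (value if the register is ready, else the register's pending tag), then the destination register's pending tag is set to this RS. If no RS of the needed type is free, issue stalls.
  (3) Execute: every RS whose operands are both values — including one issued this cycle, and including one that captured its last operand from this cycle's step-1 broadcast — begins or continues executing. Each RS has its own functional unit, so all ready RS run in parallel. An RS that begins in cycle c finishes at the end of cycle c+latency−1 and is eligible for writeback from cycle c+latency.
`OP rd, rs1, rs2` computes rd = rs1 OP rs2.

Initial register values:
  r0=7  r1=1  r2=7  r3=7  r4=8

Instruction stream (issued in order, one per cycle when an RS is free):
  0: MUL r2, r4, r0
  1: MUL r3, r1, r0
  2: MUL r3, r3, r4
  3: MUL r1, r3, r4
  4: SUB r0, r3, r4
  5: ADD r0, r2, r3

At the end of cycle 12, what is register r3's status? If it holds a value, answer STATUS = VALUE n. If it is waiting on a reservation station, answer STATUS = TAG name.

c1: issue MUL r2<-Mul1 | r0:7,r1:1,r2:Mul1,r3:7,r4:8
c2: issue MUL r3<-Mul2 | r0:7,r1:1,r2:Mul1,r3:Mul2,r4:8
c3: stall | r0:7,r1:1,r2:Mul1,r3:Mul2,r4:8
c4: stall | r0:7,r1:1,r2:Mul1,r3:Mul2,r4:8
c5: stall | r0:7,r1:1,r2:Mul1,r3:Mul2,r4:8
c6: CDB Mul1=56; issue MUL r3<-Mul1 | r0:7,r1:1,r2:56,r3:Mul1,r4:8
c7: CDB Mul2=7; issue MUL r1<-Mul2 | r0:7,r1:Mul2,r2:56,r3:Mul1,r4:8
c8: issue SUB r0<-Add1 | r0:Add1,r1:Mul2,r2:56,r3:Mul1,r4:8
c9: issue ADD r0<-Add2 | r0:Add2,r1:Mul2,r2:56,r3:Mul1,r4:8
c10: - | r0:Add2,r1:Mul2,r2:56,r3:Mul1,r4:8
c11: - | r0:Add2,r1:Mul2,r2:56,r3:Mul1,r4:8
c12: CDB Mul1=56 | r0:Add2,r1:Mul2,r2:56,r3:56,r4:8

STATUS = VALUE 56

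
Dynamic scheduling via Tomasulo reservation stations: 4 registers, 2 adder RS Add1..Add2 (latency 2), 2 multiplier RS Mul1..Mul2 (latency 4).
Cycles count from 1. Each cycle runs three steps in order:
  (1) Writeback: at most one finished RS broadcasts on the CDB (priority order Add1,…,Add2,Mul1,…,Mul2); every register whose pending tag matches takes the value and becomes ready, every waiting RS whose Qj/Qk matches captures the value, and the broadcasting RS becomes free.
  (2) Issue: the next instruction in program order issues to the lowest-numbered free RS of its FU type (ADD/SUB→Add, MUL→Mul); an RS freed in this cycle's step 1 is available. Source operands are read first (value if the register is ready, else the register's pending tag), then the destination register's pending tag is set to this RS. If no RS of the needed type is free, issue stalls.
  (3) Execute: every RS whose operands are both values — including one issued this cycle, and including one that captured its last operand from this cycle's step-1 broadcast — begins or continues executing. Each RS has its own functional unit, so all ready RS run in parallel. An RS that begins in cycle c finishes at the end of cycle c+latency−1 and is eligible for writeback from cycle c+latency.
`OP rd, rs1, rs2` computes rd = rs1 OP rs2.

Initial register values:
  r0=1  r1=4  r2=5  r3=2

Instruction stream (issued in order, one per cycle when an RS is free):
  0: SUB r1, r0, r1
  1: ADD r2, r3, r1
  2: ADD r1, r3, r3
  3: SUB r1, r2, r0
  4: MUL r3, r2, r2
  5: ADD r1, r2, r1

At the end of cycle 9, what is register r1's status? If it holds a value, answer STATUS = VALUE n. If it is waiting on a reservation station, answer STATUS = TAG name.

  c1: issue SUB r1<-Add1  regs: r0:1,r1:Add1,r2:5,r3:2
  c2: issue ADD r2<-Add2  regs: r0:1,r1:Add1,r2:Add2,r3:2
  c3: CDB Add1=-3; issue ADD r1<-Add1  regs: r0:1,r1:Add1,r2:Add2,r3:2
  c4: stall  regs: r0:1,r1:Add1,r2:Add2,r3:2
  c5: CDB Add1=4; issue SUB r1<-Add1  regs: r0:1,r1:Add1,r2:Add2,r3:2
  c6: CDB Add2=-1; issue MUL r3<-Mul1  regs: r0:1,r1:Add1,r2:-1,r3:Mul1
  c7: issue ADD r1<-Add2  regs: r0:1,r1:Add2,r2:-1,r3:Mul1
  c8: CDB Add1=-2  regs: r0:1,r1:Add2,r2:-1,r3:Mul1
  c9: -  regs: r0:1,r1:Add2,r2:-1,r3:Mul1

STATUS = TAG Add2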